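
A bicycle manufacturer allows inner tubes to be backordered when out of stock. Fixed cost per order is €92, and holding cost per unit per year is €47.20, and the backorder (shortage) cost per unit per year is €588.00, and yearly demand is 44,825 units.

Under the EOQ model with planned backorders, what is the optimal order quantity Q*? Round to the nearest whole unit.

Q* = √(2DS/H) · √((H + b)/b)
   = √(2 × 44,825 × 92 / 47.2) · √((47.2 + 588) / 588)
   = 418.021 × 1.0394 ≈ 434.47

434 units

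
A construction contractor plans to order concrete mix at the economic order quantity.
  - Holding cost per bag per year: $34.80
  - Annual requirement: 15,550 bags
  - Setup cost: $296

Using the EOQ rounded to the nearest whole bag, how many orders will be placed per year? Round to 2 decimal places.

30.25 orders per year

Optimal lot size Q* = (2 × 15,550 × $296 / $34.8)^½ ≈ 514.32 → Q = 514
Orders per year = D/Q = 15,550 / 514 = 30.253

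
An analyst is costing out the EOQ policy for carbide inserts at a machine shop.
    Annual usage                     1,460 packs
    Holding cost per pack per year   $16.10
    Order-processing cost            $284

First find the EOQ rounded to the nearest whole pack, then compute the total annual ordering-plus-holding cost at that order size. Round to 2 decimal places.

$3,653.96

EOQ = √(2DS/H) = √(2 × 1,460 × 284 / 16.1)
    = √(51,508.07) ≈ 226.95 → Q = 227 packs
Ordering: D/Q × S = 1,460/227 × $284 = $1,826.61
Holding:  Q/2 × H = 227/2 × $16.1 = $1,827.35
Total = $1,826.61 + $1,827.35 = $3,653.96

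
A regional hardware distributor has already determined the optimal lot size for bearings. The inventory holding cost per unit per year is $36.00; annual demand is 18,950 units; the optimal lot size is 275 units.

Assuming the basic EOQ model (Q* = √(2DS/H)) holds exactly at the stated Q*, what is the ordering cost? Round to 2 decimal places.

$71.83

Since Q* = (2DS/H)^½, squaring gives Q*²·H = 2DS.
S = Q²H / (2D) = 275² × 36 / (2 × 18,950) = 71.8338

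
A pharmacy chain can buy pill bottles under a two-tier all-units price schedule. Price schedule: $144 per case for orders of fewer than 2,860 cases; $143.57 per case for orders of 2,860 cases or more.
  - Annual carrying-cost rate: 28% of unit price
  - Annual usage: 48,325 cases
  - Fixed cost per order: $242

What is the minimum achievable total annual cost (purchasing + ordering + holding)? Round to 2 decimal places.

$6,989,509.23

H₁ = 28%×$144 = $40.3200;  H₂ = 28%×$143.57 = $40.1996
EOQ₁ = √(2×48,325×242/40.3200) = 761.64  (< 2,860, feasible at tier 1)
EOQ₂ = √(2×48,325×242/40.1996) = 762.78  (< 2,860 → use Q = 2,860 at tier-2 price)
TC(tier 1 (EOQ₁), Q≈761.6) = $6,989,509.23
TC(tier 2, Q≈2,860.0) = $6,999,594.72
Minimum at tier 1 (EOQ₁): $6,989,509.23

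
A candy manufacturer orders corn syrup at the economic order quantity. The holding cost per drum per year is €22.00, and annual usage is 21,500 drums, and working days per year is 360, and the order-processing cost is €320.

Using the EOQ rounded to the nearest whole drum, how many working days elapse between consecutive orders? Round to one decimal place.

13.2 days

2DS/H = 2·21,500·320/22 = 625,454.55
EOQ = √625,454.55 ≈ 790.86 → Q = 791 drums
T = Q/D × 360 days = 791/21,500 × 360 = 13.245 days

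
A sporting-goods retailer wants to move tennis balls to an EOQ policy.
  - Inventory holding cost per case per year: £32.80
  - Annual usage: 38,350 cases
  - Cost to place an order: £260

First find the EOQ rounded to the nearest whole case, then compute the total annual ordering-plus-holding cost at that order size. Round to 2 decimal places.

£25,575.33

Optimal lot size Q* = (2 × 38,350 × £260 / £32.8)^½ ≈ 779.74 → Q = 780 cases
Orders/yr = 38,350/780 = 49.167; ordering cost = 49.167 × £260 = £12,783.33
Average inventory = 780/2 = 390; holding cost = 390 × £32.8 = £12,792.00
Total = £12,783.33 + £12,792.00 = £25,575.33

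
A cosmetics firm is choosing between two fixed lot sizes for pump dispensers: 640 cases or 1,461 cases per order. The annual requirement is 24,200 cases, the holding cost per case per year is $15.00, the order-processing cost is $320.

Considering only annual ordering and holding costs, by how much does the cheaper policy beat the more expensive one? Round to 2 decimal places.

$642.02

Annual cost at Q: ordering D·S/Q plus holding Q·H/2.
TC(640) = (24,200/640)×320 + (640/2)×15 = $16,900.00
TC(1,461) = (24,200/1,461)×320 + (1,461/2)×15 = $16,257.98
|ΔTC| = |$16,900.00 − $16,257.98| = $642.02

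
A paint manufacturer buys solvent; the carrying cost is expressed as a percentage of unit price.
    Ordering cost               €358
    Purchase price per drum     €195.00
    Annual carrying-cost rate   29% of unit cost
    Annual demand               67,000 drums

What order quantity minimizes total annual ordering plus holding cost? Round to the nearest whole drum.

Carrying cost H = €195 × 29% = €56.5500/drum/yr
Optimal lot size Q* = (2 × 67,000 × €358 / €56.55)^½ ≈ 921.04

921 drums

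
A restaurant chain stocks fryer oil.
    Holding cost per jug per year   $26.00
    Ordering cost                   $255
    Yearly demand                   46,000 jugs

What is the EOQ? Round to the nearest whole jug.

950 jugs

EOQ = √(2DS/H) = √(2 × 46,000 × 255 / 26)
    = √(902,307.69) ≈ 949.90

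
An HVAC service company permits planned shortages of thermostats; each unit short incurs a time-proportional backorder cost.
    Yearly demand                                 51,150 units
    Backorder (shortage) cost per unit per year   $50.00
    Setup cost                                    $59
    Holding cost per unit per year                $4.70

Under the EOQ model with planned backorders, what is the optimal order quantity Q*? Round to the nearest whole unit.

Q* = √(2DS/H) · √((H + b)/b)
   = √(2 × 51,150 × 59 / 4.7) · √((4.7 + 50) / 50)
   = 1,133.222 × 1.0459 ≈ 1,185.29

1,185 units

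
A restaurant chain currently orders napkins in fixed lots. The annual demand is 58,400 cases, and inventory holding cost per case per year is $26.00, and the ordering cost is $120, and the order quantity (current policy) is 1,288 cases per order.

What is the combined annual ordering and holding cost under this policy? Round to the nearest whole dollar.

Ordering: D/Q × S = 58,400/1,288 × $120 = $5,440.99
Holding:  Q/2 × H = 1,288/2 × $26 = $16,744.00
Total = $5,440.99 + $16,744.00 = $22,184.99

$22,185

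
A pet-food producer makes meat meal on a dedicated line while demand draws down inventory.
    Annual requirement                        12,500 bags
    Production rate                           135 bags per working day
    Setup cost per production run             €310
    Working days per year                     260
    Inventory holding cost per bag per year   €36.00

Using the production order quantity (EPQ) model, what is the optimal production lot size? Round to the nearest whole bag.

d = 12,500/260 = 48.0769 bags/day;  effective holding cost H(1 − d/p) = 36·(1 − 48.0769/135) = 23.17949
Q* = √(2DS / H_eff) = √(2·12,500·310 / 23.17949) ≈ 578.23

578 bags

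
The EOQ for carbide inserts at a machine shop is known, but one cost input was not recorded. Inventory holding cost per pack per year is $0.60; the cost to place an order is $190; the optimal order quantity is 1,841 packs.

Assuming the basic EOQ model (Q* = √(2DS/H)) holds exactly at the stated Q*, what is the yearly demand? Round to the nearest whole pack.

5,351 packs per year

Since Q* = (2DS/H)^½, squaring gives Q*²·H = 2DS.
D = Q²H / (2S) = 1,841² × 0.6 / (2 × 190) = 5,351.50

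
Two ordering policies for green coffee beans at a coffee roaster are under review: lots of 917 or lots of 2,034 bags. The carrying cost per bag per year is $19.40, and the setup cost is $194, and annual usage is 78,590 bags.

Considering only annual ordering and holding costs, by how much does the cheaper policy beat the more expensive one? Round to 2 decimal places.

$1,704.25

For each Q, cost = (D/Q)·S + (Q/2)·H.
TC(917) = (78,590/917)×194 + (917/2)×19.4 = $25,521.36
TC(2,034) = (78,590/2,034)×194 + (2,034/2)×19.4 = $27,225.60
Lots of 917 are cheaper by $1,704.25.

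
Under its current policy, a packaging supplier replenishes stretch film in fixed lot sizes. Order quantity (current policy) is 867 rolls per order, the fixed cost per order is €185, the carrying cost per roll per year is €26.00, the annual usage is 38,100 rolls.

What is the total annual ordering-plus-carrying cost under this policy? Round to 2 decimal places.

€19,400.76

Ordering: D/Q × S = 38,100/867 × €185 = €8,129.76
Holding:  Q/2 × H = 867/2 × €26 = €11,271.00
Total = €8,129.76 + €11,271.00 = €19,400.76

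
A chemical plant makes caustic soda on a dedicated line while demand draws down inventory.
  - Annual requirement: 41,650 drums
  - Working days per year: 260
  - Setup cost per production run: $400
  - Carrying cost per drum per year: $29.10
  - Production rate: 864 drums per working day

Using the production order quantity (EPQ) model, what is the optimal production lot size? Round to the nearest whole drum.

1,186 drums

Daily demand d = 41,650/260 = 160.192; p = 864; 1 − d/p = 0.81459
EPQ = √(2DS / (H(1 − d/p)))
    = √(2 × 41,650 × 400 / (29.1 × 0.81459)) ≈ 1,185.59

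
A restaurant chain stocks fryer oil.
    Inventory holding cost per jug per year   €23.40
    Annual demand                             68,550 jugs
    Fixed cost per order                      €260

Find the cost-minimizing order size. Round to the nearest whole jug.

Q* = √(2·D·S / H) = √(2·68,550·260 / 23.4) = √1,523,333.3 ≈ 1,234.23

1,234 jugs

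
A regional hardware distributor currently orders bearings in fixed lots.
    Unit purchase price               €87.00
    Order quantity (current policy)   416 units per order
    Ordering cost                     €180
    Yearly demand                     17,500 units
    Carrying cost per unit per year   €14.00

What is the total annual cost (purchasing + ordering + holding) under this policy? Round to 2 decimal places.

Ordering: D/Q × S = 17,500/416 × €180 = €7,572.12
Holding:  Q/2 × H = 416/2 × €14 = €2,912.00
Purchase cost = D·C = 17,500 × 87 = €1,522,500.00
Total = €7,572.12 + €2,912.00 + €1,522,500.00 = €1,532,984.12

€1,532,984.12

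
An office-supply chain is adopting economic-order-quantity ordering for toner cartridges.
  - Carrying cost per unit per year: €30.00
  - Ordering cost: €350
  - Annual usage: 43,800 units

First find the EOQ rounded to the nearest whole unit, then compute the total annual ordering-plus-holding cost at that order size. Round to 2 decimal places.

€30,328.20

2DS/H = 2·43,800·350/30 = 1,022,000.00
EOQ = √1,022,000.00 ≈ 1,010.94 → Q = 1,011 units
Orders/yr = 43,800/1,011 = 43.323; ordering cost = 43.323 × €350 = €15,163.20
Average inventory = 1,011/2 = 505.5; holding cost = 505.5 × €30 = €15,165.00
Total = €15,163.20 + €15,165.00 = €30,328.20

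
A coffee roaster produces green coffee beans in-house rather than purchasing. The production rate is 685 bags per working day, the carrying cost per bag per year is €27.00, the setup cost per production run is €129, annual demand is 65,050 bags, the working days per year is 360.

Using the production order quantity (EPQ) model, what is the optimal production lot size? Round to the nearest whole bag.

919 bags

d = 65,050/360 = 180.6944 bags/day;  effective holding cost H(1 − d/p) = 27·(1 − 180.6944/685) = 19.87774
Q* = √(2DS / H_eff) = √(2·65,050·129 / 19.87774) ≈ 918.86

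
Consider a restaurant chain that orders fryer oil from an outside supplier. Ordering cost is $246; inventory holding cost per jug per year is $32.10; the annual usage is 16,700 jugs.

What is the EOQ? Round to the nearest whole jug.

2DS/H = 2·16,700·246/32.1 = 255,962.62
EOQ = √255,962.62 ≈ 505.93

506 jugs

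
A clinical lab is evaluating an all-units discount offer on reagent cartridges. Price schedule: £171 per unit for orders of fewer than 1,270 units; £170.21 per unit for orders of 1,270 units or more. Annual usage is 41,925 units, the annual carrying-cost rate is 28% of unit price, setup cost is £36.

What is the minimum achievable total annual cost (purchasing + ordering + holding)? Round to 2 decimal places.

£7,167,506.01

H₁ = 28%×£171 = £47.8800;  H₂ = 28%×£170.21 = £47.6588
EOQ₁ = √(2×41,925×36/47.8800) = 251.09  (< 1,270, feasible at tier 1)
EOQ₂ = √(2×41,925×36/47.6588) = 251.67  (< 1,270 → use Q = 1,270 at tier-2 price)
TC(tier 1 (EOQ₁), Q≈251.1) = £7,181,197.09
TC(tier 2, Q≈1,270.0) = £7,167,506.01
Minimum at tier 2: £7,167,506.01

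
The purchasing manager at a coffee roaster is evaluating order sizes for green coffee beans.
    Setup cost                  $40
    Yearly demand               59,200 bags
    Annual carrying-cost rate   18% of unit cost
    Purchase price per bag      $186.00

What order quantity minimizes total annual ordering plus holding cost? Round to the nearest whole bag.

376 bags

Carrying cost H = $186 × 18% = $33.4800/bag/yr
2DS/H = 2·59,200·40/33.48 = 141,457.59
EOQ = √141,457.59 ≈ 376.11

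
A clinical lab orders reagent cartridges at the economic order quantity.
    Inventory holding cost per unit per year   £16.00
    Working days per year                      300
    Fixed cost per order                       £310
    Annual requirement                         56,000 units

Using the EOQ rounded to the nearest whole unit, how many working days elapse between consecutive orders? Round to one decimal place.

7.9 days

Q* = √(2·D·S / H) = √(2·56,000·310 / 16) = √2,170,000.0 ≈ 1,473.09 → Q = 1,473 units
Days between orders = 300 / (D/Q) = 300 / 38.018 ≈ 7.891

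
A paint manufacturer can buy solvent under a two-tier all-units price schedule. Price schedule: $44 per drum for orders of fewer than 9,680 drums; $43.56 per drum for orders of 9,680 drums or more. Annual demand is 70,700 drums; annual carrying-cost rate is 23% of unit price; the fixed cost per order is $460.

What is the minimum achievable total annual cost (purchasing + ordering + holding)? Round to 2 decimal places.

H₁ = 23%×$44 = $10.1200;  H₂ = 23%×$43.56 = $10.0188
EOQ₁ = √(2×70,700×460/10.1200) = 2,535.21  (< 9,680, feasible at tier 1)
EOQ₂ = √(2×70,700×460/10.0188) = 2,547.98  (< 9,680 → use Q = 9,680 at tier-2 price)
TC(tier 1 (EOQ₁), Q≈2,535.2) = $3,136,456.29
TC(tier 2, Q≈9,680.0) = $3,131,542.70
Minimum at tier 2: $3,131,542.70

$3,131,542.70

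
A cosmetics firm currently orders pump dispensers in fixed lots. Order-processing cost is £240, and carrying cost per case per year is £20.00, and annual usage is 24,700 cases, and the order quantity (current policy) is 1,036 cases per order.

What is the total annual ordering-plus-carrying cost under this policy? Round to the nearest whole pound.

Orders/yr = 24,700/1,036 = 23.842; ordering cost = 23.842 × £240 = £5,722.01
Average inventory = 1,036/2 = 518; holding cost = 518 × £20 = £10,360.00
Total = £5,722.01 + £10,360.00 = £16,082.01

£16,082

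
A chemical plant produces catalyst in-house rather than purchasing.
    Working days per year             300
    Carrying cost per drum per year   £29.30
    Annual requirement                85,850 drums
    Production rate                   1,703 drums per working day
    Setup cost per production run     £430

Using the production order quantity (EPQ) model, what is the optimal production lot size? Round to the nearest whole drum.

d = 85,850/300 = 286.1667 drums/day;  effective holding cost H(1 − d/p) = 29.3·(1 − 286.1667/1703) = 24.37652
Q* = √(2DS / H_eff) = √(2·85,850·430 / 24.37652) ≈ 1,740.34

1,740 drums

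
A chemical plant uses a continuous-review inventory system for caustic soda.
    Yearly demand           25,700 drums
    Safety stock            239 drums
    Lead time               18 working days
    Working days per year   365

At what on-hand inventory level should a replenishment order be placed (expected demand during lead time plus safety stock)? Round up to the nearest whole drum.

Daily demand d = 25,700 / 365 = 70.411 drums/day
Demand during lead time = 70.411 × 18 = 1,267.40
Reorder point = 1,267.40 + 239 = 1,506.40 → round up

1,507 drums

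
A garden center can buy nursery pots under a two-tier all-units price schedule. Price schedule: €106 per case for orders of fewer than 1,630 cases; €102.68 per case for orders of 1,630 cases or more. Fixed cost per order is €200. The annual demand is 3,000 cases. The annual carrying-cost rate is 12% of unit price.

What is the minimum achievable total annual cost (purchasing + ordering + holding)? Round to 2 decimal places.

H₁ = 12%×€106 = €12.7200;  H₂ = 12%×€102.68 = €12.3216
EOQ₁ = √(2×3,000×200/12.7200) = 307.15  (< 1,630, feasible at tier 1)
EOQ₂ = √(2×3,000×200/12.3216) = 312.07  (< 1,630 → use Q = 1,630 at tier-2 price)
TC(tier 1 (EOQ₁), Q≈307.1) = €321,906.92
TC(tier 2, Q≈1,630.0) = €318,450.20
Minimum at tier 2: €318,450.20

€318,450.20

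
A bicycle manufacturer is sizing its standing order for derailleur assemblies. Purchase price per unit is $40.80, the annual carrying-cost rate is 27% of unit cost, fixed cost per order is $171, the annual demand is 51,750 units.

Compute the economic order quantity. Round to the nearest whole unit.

1,268 units

Carrying cost H = $40.8 × 27% = $11.0160/unit/yr
Optimal lot size Q* = (2 × 51,750 × $171 / $11.016)^½ ≈ 1,267.52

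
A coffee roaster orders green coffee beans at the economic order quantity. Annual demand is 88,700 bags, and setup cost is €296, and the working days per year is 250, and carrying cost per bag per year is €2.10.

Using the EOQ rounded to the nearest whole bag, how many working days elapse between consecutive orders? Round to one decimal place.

2DS/H = 2·88,700·296/2.1 = 25,004,952.38
EOQ = √25,004,952.38 ≈ 5,000.50 → Q = 5,000 bags
Days between orders = 250 / (D/Q) = 250 / 17.740 ≈ 14.092

14.1 days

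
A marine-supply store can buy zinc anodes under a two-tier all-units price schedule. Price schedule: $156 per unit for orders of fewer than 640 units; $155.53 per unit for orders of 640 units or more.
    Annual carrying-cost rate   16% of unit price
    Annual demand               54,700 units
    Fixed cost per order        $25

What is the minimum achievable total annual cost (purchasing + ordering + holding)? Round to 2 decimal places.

H₁ = 16%×$156 = $24.9600;  H₂ = 16%×$155.53 = $24.8848
EOQ₁ = √(2×54,700×25/24.9600) = 331.02  (< 640, feasible at tier 1)
EOQ₂ = √(2×54,700×25/24.8848) = 331.52  (< 640 → use Q = 640 at tier-2 price)
TC(tier 1 (EOQ₁), Q≈331.0) = $8,541,462.30
TC(tier 2, Q≈640.0) = $8,517,590.85
Minimum at tier 2: $8,517,590.85

$8,517,590.85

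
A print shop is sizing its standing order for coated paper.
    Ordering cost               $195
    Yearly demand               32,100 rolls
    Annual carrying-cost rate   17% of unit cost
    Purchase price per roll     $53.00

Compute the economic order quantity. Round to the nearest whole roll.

H = i·C = 0.17 × $53 = $9.0100 per roll-year
Q* = √(2·D·S / H) = √(2·32,100·195 / 9.01) = √1,389,456.2 ≈ 1,178.75

1,179 rolls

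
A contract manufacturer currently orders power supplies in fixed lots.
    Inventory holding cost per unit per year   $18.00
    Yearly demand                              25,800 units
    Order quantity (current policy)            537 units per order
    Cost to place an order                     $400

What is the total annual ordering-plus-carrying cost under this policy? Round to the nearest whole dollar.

$24,051

Annual ordering cost = (D/Q)·S = (25,800/537) × 400 = $19,217.88
Annual holding cost  = (Q/2)·H = (537/2) × 18 = $4,833.00
Total = $19,217.88 + $4,833.00 = $24,050.88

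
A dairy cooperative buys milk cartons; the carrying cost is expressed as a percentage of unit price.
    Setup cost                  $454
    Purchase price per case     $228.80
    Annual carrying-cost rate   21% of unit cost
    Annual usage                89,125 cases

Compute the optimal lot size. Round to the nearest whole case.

1,298 cases

Holding cost per case per year: H = 21% × $228.8 = $48.0480
Optimal lot size Q* = (2 × 89,125 × $454 / $48.048)^½ ≈ 1,297.79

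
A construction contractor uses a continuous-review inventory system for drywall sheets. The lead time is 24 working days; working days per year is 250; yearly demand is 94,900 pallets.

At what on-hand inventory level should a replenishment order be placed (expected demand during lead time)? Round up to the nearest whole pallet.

Daily demand d = 94,900 / 250 = 379.600 pallets/day
Demand during lead time = 379.600 × 24 = 9,110.40
Reorder point = 9,110.40 → round up

9,111 pallets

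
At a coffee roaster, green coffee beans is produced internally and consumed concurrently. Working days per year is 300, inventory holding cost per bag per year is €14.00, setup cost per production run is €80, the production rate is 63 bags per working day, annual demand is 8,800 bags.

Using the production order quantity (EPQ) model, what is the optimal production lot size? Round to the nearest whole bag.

Daily demand d = 8,800/300 = 29.333; p = 63; 1 − d/p = 0.53439
EPQ = √(2DS / (H(1 − d/p)))
    = √(2 × 8,800 × 80 / (14 × 0.53439)) ≈ 433.82

434 bags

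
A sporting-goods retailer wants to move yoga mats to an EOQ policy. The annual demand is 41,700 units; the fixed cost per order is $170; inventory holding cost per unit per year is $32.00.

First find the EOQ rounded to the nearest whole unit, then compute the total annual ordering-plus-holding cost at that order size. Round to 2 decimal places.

$21,300.14

Q* = √(2·D·S / H) = √(2·41,700·170 / 32) = √443,062.5 ≈ 665.63 → Q = 666 units
Ordering: D/Q × S = 41,700/666 × $170 = $10,644.14
Holding:  Q/2 × H = 666/2 × $32 = $10,656.00
Total = $10,644.14 + $10,656.00 = $21,300.14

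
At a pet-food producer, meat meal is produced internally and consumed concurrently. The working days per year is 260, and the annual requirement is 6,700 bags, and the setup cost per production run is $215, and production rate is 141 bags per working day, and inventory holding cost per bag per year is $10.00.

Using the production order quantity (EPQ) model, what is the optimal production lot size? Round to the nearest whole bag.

594 bags

Daily demand d = 6,700/260 = 25.769; p = 141; 1 − d/p = 0.81724
EPQ = √(2DS / (H(1 − d/p)))
    = √(2 × 6,700 × 215 / (10 × 0.81724)) ≈ 593.74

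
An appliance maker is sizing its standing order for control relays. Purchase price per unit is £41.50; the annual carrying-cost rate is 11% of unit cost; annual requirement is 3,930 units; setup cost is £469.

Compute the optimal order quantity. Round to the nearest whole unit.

H = i·C = 0.11 × £41.5 = £4.5650 per unit-year
Optimal lot size Q* = (2 × 3,930 × £469 / £4.565)^½ ≈ 898.62

899 units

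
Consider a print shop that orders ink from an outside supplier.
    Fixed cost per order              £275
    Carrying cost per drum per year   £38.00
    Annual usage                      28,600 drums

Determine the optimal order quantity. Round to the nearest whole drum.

643 drums

EOQ = √(2DS/H) = √(2 × 28,600 × 275 / 38)
    = √(413,947.37) ≈ 643.39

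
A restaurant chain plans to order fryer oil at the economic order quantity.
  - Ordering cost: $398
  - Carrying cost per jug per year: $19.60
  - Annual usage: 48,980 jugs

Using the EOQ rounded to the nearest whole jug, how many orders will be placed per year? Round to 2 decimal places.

2DS/H = 2·48,980·398/19.6 = 1,989,187.76
EOQ = √1,989,187.76 ≈ 1,410.39 → Q = 1,410
Orders per year = D/Q = 48,980 / 1,410 = 34.738

34.74 orders per year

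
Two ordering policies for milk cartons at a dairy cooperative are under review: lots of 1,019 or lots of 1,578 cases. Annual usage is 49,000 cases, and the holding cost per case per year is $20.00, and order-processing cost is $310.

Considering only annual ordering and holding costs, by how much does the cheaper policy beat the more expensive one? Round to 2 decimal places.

$309.34

Annual cost at Q: ordering D·S/Q plus holding Q·H/2.
TC(1,019) = (49,000/1,019)×310 + (1,019/2)×20 = $25,096.77
TC(1,578) = (49,000/1,578)×310 + (1,578/2)×20 = $25,406.11
|ΔTC| = |$25,096.77 − $25,406.11| = $309.34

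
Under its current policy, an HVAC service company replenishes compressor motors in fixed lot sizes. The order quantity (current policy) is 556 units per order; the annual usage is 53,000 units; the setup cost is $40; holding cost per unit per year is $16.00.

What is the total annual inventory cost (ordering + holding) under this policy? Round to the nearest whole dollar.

$8,261

Orders/yr = 53,000/556 = 95.324; ordering cost = 95.324 × $40 = $3,812.95
Average inventory = 556/2 = 278; holding cost = 278 × $16 = $4,448.00
Total = $3,812.95 + $4,448.00 = $8,260.95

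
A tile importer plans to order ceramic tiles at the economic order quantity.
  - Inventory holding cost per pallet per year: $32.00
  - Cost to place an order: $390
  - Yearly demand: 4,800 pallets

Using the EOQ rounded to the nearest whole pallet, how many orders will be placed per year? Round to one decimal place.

14.0 orders per year

EOQ = √(2DS/H) = √(2 × 4,800 × 390 / 32)
    = √(117,000.00) ≈ 342.05 → Q = 342
N = D/Q = 4,800/342 ≈ 14.035 orders/yr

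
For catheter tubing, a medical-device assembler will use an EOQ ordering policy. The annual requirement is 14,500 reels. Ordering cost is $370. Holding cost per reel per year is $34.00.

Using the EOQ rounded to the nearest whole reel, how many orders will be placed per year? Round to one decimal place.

Q* = √(2·D·S / H) = √(2·14,500·370 / 34) = √315,588.2 ≈ 561.77 → Q = 562
N = D/Q = 14,500/562 ≈ 25.801 orders/yr

25.8 orders per year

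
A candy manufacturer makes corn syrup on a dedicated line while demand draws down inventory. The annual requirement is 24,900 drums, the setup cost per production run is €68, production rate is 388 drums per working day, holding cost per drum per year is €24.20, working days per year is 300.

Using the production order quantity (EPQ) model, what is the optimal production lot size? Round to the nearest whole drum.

d = 24,900/300 = 83.0000 drums/day;  effective holding cost H(1 − d/p) = 24.2·(1 − 83.0000/388) = 19.02320
Q* = √(2DS / H_eff) = √(2·24,900·68 / 19.02320) ≈ 421.92

422 drums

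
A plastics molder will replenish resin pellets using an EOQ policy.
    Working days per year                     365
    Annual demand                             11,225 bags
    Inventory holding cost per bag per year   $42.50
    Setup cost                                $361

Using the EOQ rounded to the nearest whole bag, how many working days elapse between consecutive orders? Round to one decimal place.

14.2 days

Optimal lot size Q* = (2 × 11,225 × $361 / $42.5)^½ ≈ 436.68 → Q = 437 bags
Cycle time = (working days × Q)/D = (365 × 437) / 11,225 = 14.210 days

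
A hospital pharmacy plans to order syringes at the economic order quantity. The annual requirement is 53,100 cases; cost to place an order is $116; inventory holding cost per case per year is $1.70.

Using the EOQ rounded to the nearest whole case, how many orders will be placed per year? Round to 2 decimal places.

EOQ = √(2DS/H) = √(2 × 53,100 × 116 / 1.7)
    = √(7,246,588.24) ≈ 2,691.95 → Q = 2,692
Orders per year = D/Q = 53,100 / 2,692 = 19.725

19.73 orders per year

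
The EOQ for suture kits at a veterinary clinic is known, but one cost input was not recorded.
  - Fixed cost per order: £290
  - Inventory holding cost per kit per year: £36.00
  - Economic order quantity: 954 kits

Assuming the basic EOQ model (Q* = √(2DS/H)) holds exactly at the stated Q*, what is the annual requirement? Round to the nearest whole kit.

56,490 kits per year

From Q* = √(2DS/H) ⇒ Q*² = 2DS/H.
D = Q²H / (2S) = 954² × 36 / (2 × 290) = 56,489.96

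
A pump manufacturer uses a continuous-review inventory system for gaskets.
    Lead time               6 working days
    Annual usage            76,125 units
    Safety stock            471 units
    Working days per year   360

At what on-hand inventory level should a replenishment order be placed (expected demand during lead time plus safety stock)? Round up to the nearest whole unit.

Daily demand d = 76,125 / 360 = 211.458 units/day
Demand during lead time = 211.458 × 6 = 1,268.75
Reorder point = 1,268.75 + 471 = 1,739.75 → round up

1,740 units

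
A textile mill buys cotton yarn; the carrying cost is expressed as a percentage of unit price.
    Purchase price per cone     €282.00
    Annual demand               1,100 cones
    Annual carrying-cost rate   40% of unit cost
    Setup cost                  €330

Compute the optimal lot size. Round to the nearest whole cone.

H = i·C = 0.4 × €282 = €112.8000 per cone-year
EOQ = √(2DS/H) = √(2 × 1,100 × 330 / 112.8)
    = √(6,436.17) ≈ 80.23

80 cones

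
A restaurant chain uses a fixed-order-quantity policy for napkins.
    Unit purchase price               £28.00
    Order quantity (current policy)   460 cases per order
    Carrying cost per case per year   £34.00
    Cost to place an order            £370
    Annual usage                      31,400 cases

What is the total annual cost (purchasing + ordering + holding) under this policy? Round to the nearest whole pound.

£912,277

Orders/yr = 31,400/460 = 68.261; ordering cost = 68.261 × £370 = £25,256.52
Average inventory = 460/2 = 230; holding cost = 230 × £34 = £7,820.00
Purchase cost = D·C = 31,400 × 28 = £879,200.00
Total = £25,256.52 + £7,820.00 + £879,200.00 = £912,276.52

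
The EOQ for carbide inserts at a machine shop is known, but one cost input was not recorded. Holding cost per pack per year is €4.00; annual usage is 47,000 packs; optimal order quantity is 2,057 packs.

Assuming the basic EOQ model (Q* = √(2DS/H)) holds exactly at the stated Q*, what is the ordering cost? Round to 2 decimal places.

From Q* = √(2DS/H) ⇒ Q*² = 2DS/H.
S = Q²H / (2D) = 2,057² × 4 / (2 × 47,000) = 180.0531

€180.05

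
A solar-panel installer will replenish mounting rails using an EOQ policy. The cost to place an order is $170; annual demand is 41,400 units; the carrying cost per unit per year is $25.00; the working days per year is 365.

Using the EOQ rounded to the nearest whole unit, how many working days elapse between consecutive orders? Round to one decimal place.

6.6 days

Q* = √(2·D·S / H) = √(2·41,400·170 / 25) = √563,040.0 ≈ 750.36 → Q = 750 units
Cycle time = (working days × Q)/D = (365 × 750) / 41,400 = 6.612 days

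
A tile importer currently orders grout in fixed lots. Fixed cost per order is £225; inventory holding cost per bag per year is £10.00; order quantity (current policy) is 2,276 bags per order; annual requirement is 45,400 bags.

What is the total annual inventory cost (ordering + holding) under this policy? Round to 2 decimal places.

£15,868.14

Annual ordering cost = (D/Q)·S = (45,400/2,276) × 225 = £4,488.14
Annual holding cost  = (Q/2)·H = (2,276/2) × 10 = £11,380.00
Total = £4,488.14 + £11,380.00 = £15,868.14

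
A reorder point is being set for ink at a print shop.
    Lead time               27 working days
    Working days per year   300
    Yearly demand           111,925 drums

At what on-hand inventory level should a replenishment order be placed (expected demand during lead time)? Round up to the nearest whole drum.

10,074 drums

Daily demand d = 111,925 / 300 = 373.083 drums/day
Demand during lead time = 373.083 × 27 = 10,073.25
Reorder point = 10,073.25 → round up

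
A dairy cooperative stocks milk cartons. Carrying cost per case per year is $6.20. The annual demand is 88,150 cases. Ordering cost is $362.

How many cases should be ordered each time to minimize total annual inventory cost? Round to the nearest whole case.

3,208 cases

EOQ = √(2DS/H) = √(2 × 88,150 × 362 / 6.2)
    = √(10,293,645.16) ≈ 3,208.37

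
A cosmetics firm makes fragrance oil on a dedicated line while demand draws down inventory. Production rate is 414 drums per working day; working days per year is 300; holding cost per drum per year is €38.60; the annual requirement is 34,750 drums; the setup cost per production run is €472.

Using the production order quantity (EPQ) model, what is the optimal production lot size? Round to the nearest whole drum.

1,086 drums

d = 34,750/300 = 115.8333 drums/day;  effective holding cost H(1 − d/p) = 38.6·(1 − 115.8333/414) = 27.80008
Q* = √(2DS / H_eff) = √(2·34,750·472 / 27.80008) ≈ 1,086.28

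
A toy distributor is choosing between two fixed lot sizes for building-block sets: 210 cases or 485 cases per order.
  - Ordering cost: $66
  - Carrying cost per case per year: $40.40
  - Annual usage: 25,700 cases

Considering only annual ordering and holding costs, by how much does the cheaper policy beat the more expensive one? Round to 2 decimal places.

$975.18

Annual cost at Q: ordering D·S/Q plus holding Q·H/2.
TC(210) = (25,700/210)×66 + (210/2)×40.4 = $12,319.14
TC(485) = (25,700/485)×66 + (485/2)×40.4 = $13,294.32
Cheaper: Q = 210.  Difference = $975.18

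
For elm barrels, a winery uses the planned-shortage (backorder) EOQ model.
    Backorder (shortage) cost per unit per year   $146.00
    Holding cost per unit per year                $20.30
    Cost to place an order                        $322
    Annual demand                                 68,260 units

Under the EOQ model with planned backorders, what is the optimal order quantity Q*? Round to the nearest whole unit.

Q* = √(2DS/H) · √((H + b)/b)
   = √(2 × 68,260 × 322 / 20.3) · √((20.3 + 146) / 146)
   = 1,471.560 × 1.0673 ≈ 1,570.54

1,571 units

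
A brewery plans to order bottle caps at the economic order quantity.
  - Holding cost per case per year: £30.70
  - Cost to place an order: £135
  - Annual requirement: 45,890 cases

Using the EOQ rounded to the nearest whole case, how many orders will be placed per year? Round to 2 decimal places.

72.27 orders per year

Q* = √(2·D·S / H) = √(2·45,890·135 / 30.7) = √403,592.8 ≈ 635.29 → Q = 635
Orders per year = D/Q = 45,890 / 635 = 72.268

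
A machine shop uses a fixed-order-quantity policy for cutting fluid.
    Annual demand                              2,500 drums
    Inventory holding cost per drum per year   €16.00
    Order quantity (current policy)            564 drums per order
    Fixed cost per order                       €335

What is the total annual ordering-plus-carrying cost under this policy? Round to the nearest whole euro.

€5,997

Annual ordering cost = (D/Q)·S = (2,500/564) × 335 = €1,484.93
Annual holding cost  = (Q/2)·H = (564/2) × 16 = €4,512.00
Total = €1,484.93 + €4,512.00 = €5,996.93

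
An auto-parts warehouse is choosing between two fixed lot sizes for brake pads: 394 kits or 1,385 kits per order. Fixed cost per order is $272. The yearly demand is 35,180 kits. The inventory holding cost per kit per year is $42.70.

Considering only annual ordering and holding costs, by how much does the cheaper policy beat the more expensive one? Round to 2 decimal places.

TC(Q) = (D/Q)S + (Q/2)H
TC(394) = (35,180/394)×272 + (394/2)×42.7 = $32,698.60
TC(1,385) = (35,180/1,385)×272 + (1,385/2)×42.7 = $36,478.75
Cheaper: Q = 394.  Difference = $3,780.15

$3,780.15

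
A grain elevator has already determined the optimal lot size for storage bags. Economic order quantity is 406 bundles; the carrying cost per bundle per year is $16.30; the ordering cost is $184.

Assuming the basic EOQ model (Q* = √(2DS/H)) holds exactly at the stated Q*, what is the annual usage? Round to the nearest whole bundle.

7,301 bundles per year

From Q* = √(2DS/H) ⇒ Q*² = 2DS/H.
D = Q²H / (2S) = 406² × 16.3 / (2 × 184) = 7,301.16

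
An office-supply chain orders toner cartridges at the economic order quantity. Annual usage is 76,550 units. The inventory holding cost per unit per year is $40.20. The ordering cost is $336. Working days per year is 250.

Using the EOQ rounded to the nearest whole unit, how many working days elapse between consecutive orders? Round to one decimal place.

3.7 days

Q* = √(2·D·S / H) = √(2·76,550·336 / 40.2) = √1,279,641.8 ≈ 1,131.21 → Q = 1,131 units
T = Q/D × 250 days = 1,131/76,550 × 250 = 3.694 days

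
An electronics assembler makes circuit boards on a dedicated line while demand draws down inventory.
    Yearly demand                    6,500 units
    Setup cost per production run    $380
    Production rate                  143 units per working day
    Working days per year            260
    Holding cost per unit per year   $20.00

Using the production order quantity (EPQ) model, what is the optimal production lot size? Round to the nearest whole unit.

547 units

Daily demand d = 6,500/260 = 25.000; p = 143; 1 − d/p = 0.82517
EPQ = √(2DS / (H(1 − d/p)))
    = √(2 × 6,500 × 380 / (20 × 0.82517)) ≈ 547.11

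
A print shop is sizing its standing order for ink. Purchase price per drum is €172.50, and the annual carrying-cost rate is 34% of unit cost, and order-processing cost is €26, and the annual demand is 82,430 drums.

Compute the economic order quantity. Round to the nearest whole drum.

Holding cost per drum per year: H = 34% × €172.5 = €58.6500
Q* = √(2·D·S / H) = √(2·82,430·26 / 58.65) = √73,083.7 ≈ 270.34

270 drums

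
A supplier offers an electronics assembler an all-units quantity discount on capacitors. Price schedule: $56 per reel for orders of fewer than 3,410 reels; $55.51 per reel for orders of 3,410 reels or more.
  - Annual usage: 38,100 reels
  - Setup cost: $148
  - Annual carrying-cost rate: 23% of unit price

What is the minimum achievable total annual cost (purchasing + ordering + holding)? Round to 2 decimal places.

$2,138,352.85

H₁ = 23%×$56 = $12.8800;  H₂ = 23%×$55.51 = $12.7673
EOQ₁ = √(2×38,100×148/12.8800) = 935.73  (< 3,410, feasible at tier 1)
EOQ₂ = √(2×38,100×148/12.7673) = 939.85  (< 3,410 → use Q = 3,410 at tier-2 price)
TC(tier 1 (EOQ₁), Q≈935.7) = $2,145,652.20
TC(tier 2, Q≈3,410.0) = $2,138,352.85
Minimum at tier 2: $2,138,352.85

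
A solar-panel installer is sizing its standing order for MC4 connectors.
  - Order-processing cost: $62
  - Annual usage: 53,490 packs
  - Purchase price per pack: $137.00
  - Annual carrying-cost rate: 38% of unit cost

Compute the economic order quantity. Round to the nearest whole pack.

H = i·C = 0.38 × $137 = $52.0600 per pack-year
Optimal lot size Q* = (2 × 53,490 × $62 / $52.06)^½ ≈ 356.94

357 packs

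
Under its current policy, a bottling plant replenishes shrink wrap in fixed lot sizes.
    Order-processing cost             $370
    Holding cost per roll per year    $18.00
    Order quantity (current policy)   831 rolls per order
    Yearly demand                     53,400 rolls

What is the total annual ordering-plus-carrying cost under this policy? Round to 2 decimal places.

Orders/yr = 53,400/831 = 64.260; ordering cost = 64.260 × $370 = $23,776.17
Average inventory = 831/2 = 415.5; holding cost = 415.5 × $18 = $7,479.00
Total = $23,776.17 + $7,479.00 = $31,255.17

$31,255.17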